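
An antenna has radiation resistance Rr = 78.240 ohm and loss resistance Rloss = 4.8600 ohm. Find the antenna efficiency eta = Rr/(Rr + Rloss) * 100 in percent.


eta = 78.240 / (78.240 + 4.8600) * 100 = 94.15%

94.15%


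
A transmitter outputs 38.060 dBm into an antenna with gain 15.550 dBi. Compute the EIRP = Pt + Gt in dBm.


EIRP = Pt + Gt = 38.060 + 15.550 = 53.61 dBm

53.61 dBm


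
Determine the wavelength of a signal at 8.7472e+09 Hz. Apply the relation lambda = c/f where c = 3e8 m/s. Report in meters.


lambda = c / f = 3.0000e+08 / 8.7472e+09 = 0.03430 m

0.03430 m


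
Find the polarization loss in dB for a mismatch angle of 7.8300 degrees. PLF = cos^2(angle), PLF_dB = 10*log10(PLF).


PLF_linear = cos^2(7.8300 deg) = 0.9814402
PLF_dB = 10 * log10(0.9814402) = -0.08136 dB

-0.08136 dB


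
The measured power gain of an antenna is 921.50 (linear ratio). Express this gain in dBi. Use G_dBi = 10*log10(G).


G_dBi = 10 * log10(921.50) = 29.64 dBi

29.64 dBi


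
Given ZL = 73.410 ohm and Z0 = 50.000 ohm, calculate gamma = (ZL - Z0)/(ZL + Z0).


gamma = (73.410 - 50.000) / (73.410 + 50.000) = 0.1897

0.1897


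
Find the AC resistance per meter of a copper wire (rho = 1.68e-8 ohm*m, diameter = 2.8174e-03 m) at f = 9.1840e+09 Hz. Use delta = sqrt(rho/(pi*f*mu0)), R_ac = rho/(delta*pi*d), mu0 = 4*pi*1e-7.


delta = sqrt(1.68e-8 / (pi * 9.1840e+09 * 4*pi*1e-7)) = 6.807048e-07 m
R_ac = 1.68e-8 / (6.807048e-07 * pi * 2.8174e-03) = 2.788 ohm/m

2.788 ohm/m


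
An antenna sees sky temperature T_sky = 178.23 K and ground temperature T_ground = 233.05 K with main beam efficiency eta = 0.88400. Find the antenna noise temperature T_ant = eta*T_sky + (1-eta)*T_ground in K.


T_ant = 0.88400 * 178.23 + (1 - 0.88400) * 233.05 = 184.6 K

184.6 K


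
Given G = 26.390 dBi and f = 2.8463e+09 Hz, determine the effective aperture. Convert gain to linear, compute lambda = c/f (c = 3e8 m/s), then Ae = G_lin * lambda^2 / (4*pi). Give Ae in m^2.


lambda = c / f = 3.0000e+08 / 2.8463e+09 = 0.1054000 m
G_linear = 10^(26.390/10) = 435.5119
Ae = G_linear * lambda^2 / (4*pi) = 435.5119 * 0.1054000^2 / (4*pi) = 0.3850 m^2

0.3850 m^2


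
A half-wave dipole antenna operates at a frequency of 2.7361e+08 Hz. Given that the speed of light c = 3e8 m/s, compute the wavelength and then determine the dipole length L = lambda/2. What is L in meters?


lambda = c / f = 3.0000e+08 / 2.7361e+08 = 1.096451 m
L = lambda / 2 = 1.096451 / 2 = 0.5482 m

0.5482 m


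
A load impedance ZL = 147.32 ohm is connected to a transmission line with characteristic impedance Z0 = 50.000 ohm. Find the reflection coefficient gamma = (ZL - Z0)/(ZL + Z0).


gamma = (147.32 - 50.000) / (147.32 + 50.000) = 0.4932

0.4932


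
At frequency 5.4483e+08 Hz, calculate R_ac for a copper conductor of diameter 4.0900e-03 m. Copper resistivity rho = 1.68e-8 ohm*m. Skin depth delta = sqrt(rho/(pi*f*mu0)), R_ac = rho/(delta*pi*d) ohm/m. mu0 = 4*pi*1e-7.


delta = sqrt(1.68e-8 / (pi * 5.4483e+08 * 4*pi*1e-7)) = 2.794758e-06 m
R_ac = 1.68e-8 / (2.794758e-06 * pi * 4.0900e-03) = 0.4678 ohm/m

0.4678 ohm/m


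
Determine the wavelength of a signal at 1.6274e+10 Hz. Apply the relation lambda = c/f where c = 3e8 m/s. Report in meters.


lambda = c / f = 3.0000e+08 / 1.6274e+10 = 0.01843 m

0.01843 m


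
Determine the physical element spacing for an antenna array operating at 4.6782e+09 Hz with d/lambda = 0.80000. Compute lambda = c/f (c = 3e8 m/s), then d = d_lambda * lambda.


lambda = c / f = 3.0000e+08 / 4.6782e+09 = 0.06412723 m
d = 0.80000 * 0.06412723 = 0.05130 m

0.05130 m


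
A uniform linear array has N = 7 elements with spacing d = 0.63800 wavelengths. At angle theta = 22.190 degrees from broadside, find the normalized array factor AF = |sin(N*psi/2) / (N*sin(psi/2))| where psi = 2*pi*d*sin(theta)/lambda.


psi = 2*pi*0.63800*sin(22.190 deg) = 1.513992 rad
AF = |sin(7*1.513992/2) / (7*sin(1.513992/2))| = 0.1732

0.1732


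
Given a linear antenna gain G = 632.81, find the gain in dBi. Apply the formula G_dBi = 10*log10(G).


G_dBi = 10 * log10(632.81) = 28.01 dBi

28.01 dBi


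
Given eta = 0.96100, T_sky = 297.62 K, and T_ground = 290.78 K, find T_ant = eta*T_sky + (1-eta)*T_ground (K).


T_ant = 0.96100 * 297.62 + (1 - 0.96100) * 290.78 = 297.4 K

297.4 K


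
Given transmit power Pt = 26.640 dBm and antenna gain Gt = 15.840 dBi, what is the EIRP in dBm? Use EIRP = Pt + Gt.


EIRP = Pt + Gt = 26.640 + 15.840 = 42.48 dBm

42.48 dBm


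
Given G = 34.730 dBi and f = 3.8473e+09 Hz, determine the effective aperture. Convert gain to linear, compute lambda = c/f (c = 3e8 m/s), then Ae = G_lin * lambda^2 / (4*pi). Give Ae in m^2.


lambda = c / f = 3.0000e+08 / 3.8473e+09 = 0.07797676 m
G_linear = 10^(34.730/10) = 2971.666
Ae = G_linear * lambda^2 / (4*pi) = 2971.666 * 0.07797676^2 / (4*pi) = 1.438 m^2

1.438 m^2


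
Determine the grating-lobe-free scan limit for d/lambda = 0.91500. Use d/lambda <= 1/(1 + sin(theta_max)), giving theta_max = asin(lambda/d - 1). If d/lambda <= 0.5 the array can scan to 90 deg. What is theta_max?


lambda/d - 1 = 1/0.91500 - 1 = 0.09289617
theta_max = asin(0.09289617) = 5.330 deg

5.330 deg


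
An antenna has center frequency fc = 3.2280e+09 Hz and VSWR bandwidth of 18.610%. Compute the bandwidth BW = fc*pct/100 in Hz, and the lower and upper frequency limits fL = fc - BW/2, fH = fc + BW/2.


BW = 3.2280e+09 * 18.610/100 = 6.007308e+08 Hz
fL = 3.2280e+09 - 6.007308e+08/2 = 2.928e+09 Hz
fH = 3.2280e+09 + 6.007308e+08/2 = 3.528e+09 Hz

BW=6.007e+08 Hz, fL=2.928e+09 Hz, fH=3.528e+09 Hz


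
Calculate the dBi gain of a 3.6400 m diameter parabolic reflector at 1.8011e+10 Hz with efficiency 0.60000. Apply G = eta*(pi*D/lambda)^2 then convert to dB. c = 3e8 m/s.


lambda = c / f = 3.0000e+08 / 1.8011e+10 = 0.01665649 m
G_linear = 0.60000 * (pi * 3.6400 / 0.01665649)^2 = 282804.8
G_dBi = 10 * log10(282804.8) = 54.51 dBi

54.51 dBi


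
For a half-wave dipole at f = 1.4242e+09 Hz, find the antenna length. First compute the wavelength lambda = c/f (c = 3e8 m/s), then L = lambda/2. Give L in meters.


lambda = c / f = 3.0000e+08 / 1.4242e+09 = 0.2106446 m
L = lambda / 2 = 0.2106446 / 2 = 0.1053 m

0.1053 m


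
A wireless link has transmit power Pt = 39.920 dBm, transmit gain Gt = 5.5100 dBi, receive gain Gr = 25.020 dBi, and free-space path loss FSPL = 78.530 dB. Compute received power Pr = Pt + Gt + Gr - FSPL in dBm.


Pr = 39.920 + 5.5100 + 25.020 - 78.530 = -8.08 dBm

-8.08 dBm


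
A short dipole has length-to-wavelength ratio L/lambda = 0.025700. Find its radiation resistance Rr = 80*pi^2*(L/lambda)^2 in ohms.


Rr = 80 * pi^2 * (0.025700)^2 = 80 * 9.869604 * 6.604900e-04 = 0.5215 ohm

0.5215 ohm


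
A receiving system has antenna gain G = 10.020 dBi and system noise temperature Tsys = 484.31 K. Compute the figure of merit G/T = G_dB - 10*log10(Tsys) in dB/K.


G/T = 10.020 - 10*log10(484.31) = 10.020 - 26.85123 = -16.83 dB/K

-16.83 dB/K


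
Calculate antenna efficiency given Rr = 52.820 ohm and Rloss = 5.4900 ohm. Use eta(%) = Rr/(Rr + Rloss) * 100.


eta = 52.820 / (52.820 + 5.4900) * 100 = 90.58%

90.58%


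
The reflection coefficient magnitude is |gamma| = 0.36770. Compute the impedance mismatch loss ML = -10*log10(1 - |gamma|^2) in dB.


ML = -10 * log10(1 - 0.36770^2) = -10 * log10(0.86479671) = 0.6309 dB

0.6309 dB


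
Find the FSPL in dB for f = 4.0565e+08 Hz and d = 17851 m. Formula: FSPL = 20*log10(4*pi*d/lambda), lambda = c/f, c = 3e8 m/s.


lambda = c / f = 3.0000e+08 / 4.0565e+08 = 0.7395538 m
FSPL = 20 * log10(4*pi*17851/0.7395538) = 109.6 dB

109.6 dB


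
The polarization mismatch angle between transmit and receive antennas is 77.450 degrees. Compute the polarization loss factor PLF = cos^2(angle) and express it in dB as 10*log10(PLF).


PLF_linear = cos^2(77.450 deg) = 0.04721560
PLF_dB = 10 * log10(0.04721560) = -13.26 dB

-13.26 dB


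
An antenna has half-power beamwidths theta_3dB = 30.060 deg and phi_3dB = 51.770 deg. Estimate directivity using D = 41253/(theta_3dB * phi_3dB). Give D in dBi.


D_linear = 41253 / (30.060 * 51.770) = 26.50870
D_dBi = 10 * log10(26.50870) = 14.23 dBi

14.23 dBi


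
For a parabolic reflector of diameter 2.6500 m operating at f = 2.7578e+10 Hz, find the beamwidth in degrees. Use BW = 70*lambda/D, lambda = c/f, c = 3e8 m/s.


lambda = c / f = 3.0000e+08 / 2.7578e+10 = 0.01087824 m
BW = 70 * 0.01087824 / 2.6500 = 0.2873 deg

0.2873 deg


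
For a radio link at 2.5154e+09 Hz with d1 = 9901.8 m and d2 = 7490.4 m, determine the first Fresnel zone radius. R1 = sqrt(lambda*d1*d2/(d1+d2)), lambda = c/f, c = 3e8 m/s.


lambda = c / f = 3.0000e+08 / 2.5154e+09 = 0.1192653 m
R1 = sqrt(0.1192653 * 9901.8 * 7490.4 / (9901.8 + 7490.4)) = 22.55 m

22.55 m


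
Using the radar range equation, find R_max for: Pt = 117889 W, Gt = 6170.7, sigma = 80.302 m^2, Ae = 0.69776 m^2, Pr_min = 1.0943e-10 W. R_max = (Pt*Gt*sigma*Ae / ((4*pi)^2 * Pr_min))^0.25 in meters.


R^4 = 117889*6170.7*80.302*0.69776 / ((4*pi)^2 * 1.0943e-10) = 2.358761e+18
R_max = 2.358761e+18^0.25 = 39190 m

39190 m


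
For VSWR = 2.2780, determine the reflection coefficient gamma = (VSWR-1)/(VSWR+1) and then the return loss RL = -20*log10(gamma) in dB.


gamma = (2.2780 - 1) / (2.2780 + 1) = 0.3898719
RL = -20 * log10(0.3898719) = 8.182 dB

8.182 dB


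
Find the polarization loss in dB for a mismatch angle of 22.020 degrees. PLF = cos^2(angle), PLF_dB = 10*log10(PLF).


PLF_linear = cos^2(22.020 deg) = 0.8594273
PLF_dB = 10 * log10(0.8594273) = -0.6579 dB

-0.6579 dB


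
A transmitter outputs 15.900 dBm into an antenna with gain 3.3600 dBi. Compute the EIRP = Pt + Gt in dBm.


EIRP = Pt + Gt = 15.900 + 3.3600 = 19.26 dBm

19.26 dBm


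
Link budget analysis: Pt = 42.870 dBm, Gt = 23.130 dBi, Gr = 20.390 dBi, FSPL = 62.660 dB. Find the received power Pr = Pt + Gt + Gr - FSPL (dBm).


Pr = 42.870 + 23.130 + 20.390 - 62.660 = 23.73 dBm

23.73 dBm


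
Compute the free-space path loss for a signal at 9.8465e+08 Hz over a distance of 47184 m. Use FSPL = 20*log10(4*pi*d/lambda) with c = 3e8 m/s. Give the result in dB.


lambda = c / f = 3.0000e+08 / 9.8465e+08 = 0.3046768 m
FSPL = 20 * log10(4*pi*47184/0.3046768) = 125.8 dB

125.8 dB


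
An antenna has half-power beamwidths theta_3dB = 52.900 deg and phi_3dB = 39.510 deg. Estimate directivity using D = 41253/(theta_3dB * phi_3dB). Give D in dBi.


D_linear = 41253 / (52.900 * 39.510) = 19.73753
D_dBi = 10 * log10(19.73753) = 12.95 dBi

12.95 dBi


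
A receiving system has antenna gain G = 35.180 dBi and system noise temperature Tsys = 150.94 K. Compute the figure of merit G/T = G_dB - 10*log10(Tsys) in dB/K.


G/T = 35.180 - 10*log10(150.94) = 35.180 - 21.78804 = 13.39 dB/K

13.39 dB/K


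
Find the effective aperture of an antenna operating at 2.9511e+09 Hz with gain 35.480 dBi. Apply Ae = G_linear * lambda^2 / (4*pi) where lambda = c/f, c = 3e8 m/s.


lambda = c / f = 3.0000e+08 / 2.9511e+09 = 0.1016570 m
G_linear = 10^(35.480/10) = 3531.832
Ae = G_linear * lambda^2 / (4*pi) = 3531.832 * 0.1016570^2 / (4*pi) = 2.904 m^2

2.904 m^2


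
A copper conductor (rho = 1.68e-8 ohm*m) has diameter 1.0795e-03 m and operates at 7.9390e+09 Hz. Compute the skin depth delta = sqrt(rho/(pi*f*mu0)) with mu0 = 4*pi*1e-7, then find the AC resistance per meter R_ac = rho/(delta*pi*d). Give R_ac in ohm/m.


delta = sqrt(1.68e-8 / (pi * 7.9390e+09 * 4*pi*1e-7)) = 7.321362e-07 m
R_ac = 1.68e-8 / (7.321362e-07 * pi * 1.0795e-03) = 6.766 ohm/m

6.766 ohm/m


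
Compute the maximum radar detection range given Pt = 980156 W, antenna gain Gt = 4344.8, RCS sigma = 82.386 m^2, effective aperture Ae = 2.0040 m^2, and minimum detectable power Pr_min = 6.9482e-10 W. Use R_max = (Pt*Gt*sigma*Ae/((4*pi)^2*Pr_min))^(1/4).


R^4 = 980156*4344.8*82.386*2.0040 / ((4*pi)^2 * 6.9482e-10) = 6.408023e+18
R_max = 6.408023e+18^0.25 = 50313 m

50313 m


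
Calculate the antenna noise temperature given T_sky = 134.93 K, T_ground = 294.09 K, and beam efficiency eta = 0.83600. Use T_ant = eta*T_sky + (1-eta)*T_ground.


T_ant = 0.83600 * 134.93 + (1 - 0.83600) * 294.09 = 161.0 K

161.0 K


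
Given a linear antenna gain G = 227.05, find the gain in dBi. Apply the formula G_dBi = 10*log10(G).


G_dBi = 10 * log10(227.05) = 23.56 dBi

23.56 dBi


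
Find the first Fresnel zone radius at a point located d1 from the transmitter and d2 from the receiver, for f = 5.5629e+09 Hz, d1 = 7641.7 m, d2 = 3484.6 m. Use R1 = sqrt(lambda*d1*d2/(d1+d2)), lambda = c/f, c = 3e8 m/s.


lambda = c / f = 3.0000e+08 / 5.5629e+09 = 0.05392871 m
R1 = sqrt(0.05392871 * 7641.7 * 3484.6 / (7641.7 + 3484.6)) = 11.36 m

11.36 m


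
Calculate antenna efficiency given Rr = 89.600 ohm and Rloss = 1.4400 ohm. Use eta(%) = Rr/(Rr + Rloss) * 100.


eta = 89.600 / (89.600 + 1.4400) * 100 = 98.42%

98.42%


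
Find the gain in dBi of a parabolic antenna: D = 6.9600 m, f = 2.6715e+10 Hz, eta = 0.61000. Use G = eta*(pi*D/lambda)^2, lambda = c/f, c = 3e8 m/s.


lambda = c / f = 3.0000e+08 / 2.6715e+10 = 0.01122965 m
G_linear = 0.61000 * (pi * 6.9600 / 0.01122965)^2 = 2.312680e+06
G_dBi = 10 * log10(2.312680e+06) = 63.64 dBi

63.64 dBi


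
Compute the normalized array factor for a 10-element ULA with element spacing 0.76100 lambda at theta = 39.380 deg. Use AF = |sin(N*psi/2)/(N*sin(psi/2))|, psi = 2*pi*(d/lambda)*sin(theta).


psi = 2*pi*0.76100*sin(39.380 deg) = 3.033677 rad
AF = |sin(10*3.033677/2) / (10*sin(3.033677/2))| = 0.05145

0.05145


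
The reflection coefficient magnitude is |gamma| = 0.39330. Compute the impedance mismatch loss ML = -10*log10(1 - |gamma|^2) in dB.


ML = -10 * log10(1 - 0.39330^2) = -10 * log10(0.84531511) = 0.7298 dB

0.7298 dB


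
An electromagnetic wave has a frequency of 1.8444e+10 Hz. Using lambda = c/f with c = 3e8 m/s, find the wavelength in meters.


lambda = c / f = 3.0000e+08 / 1.8444e+10 = 0.01627 m

0.01627 m


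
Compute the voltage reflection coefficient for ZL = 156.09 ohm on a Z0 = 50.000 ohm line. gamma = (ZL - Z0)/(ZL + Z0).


gamma = (156.09 - 50.000) / (156.09 + 50.000) = 0.5148

0.5148


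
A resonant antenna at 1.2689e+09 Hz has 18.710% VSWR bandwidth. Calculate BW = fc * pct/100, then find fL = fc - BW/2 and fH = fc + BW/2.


BW = 1.2689e+09 * 18.710/100 = 2.374112e+08 Hz
fL = 1.2689e+09 - 2.374112e+08/2 = 1.150e+09 Hz
fH = 1.2689e+09 + 2.374112e+08/2 = 1.388e+09 Hz

BW=2.374e+08 Hz, fL=1.150e+09 Hz, fH=1.388e+09 Hz


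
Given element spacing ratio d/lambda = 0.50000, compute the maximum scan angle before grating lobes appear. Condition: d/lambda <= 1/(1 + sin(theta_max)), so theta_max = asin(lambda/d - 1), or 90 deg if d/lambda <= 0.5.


lambda/d - 1 = 1/0.50000 - 1 = 1.000000 >= 1
d/lambda <= 0.5, so the array can scan to endfire without grating lobes: theta_max = 90 deg

90 deg


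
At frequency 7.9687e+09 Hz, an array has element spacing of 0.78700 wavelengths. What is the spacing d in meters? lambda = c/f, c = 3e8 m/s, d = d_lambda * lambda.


lambda = c / f = 3.0000e+08 / 7.9687e+09 = 0.03764730 m
d = 0.78700 * 0.03764730 = 0.02963 m

0.02963 m


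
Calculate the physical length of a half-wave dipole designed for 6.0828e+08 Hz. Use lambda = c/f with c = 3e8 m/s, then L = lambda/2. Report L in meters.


lambda = c / f = 3.0000e+08 / 6.0828e+08 = 0.4931939 m
L = lambda / 2 = 0.4931939 / 2 = 0.2466 m

0.2466 m


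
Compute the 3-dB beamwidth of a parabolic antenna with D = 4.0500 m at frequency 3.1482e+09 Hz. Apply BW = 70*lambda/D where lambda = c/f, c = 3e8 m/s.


lambda = c / f = 3.0000e+08 / 3.1482e+09 = 0.09529255 m
BW = 70 * 0.09529255 / 4.0500 = 1.647 deg

1.647 deg


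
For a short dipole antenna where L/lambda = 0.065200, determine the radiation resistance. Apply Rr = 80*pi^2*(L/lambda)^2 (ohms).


Rr = 80 * pi^2 * (0.065200)^2 = 80 * 9.869604 * 4.251040e-03 = 3.356 ohm

3.356 ohm


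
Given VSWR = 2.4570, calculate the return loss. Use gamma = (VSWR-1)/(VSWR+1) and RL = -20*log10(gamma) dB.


gamma = (2.4570 - 1) / (2.4570 + 1) = 0.4214637
RL = -20 * log10(0.4214637) = 7.505 dB

7.505 dB


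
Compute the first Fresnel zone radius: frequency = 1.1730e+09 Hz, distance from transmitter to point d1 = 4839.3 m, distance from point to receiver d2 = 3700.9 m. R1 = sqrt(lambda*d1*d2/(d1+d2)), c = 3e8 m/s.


lambda = c / f = 3.0000e+08 / 1.1730e+09 = 0.2557545 m
R1 = sqrt(0.2557545 * 4839.3 * 3700.9 / (4839.3 + 3700.9)) = 23.16 m

23.16 m


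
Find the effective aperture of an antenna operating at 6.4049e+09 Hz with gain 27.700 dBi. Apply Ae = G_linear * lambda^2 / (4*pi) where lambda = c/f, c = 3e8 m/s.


lambda = c / f = 3.0000e+08 / 6.4049e+09 = 0.04683914 m
G_linear = 10^(27.700/10) = 588.8437
Ae = G_linear * lambda^2 / (4*pi) = 588.8437 * 0.04683914^2 / (4*pi) = 0.1028 m^2

0.1028 m^2


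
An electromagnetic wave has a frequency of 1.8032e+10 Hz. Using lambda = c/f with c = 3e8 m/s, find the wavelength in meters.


lambda = c / f = 3.0000e+08 / 1.8032e+10 = 0.01664 m

0.01664 m


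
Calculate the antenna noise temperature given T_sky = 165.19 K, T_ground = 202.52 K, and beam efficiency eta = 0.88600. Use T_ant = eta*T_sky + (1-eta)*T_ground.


T_ant = 0.88600 * 165.19 + (1 - 0.88600) * 202.52 = 169.4 K

169.4 K


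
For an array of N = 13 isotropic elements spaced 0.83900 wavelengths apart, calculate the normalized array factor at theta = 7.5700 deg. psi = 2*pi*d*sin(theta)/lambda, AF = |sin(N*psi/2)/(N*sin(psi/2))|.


psi = 2*pi*0.83900*sin(7.5700 deg) = 0.6944657 rad
AF = |sin(13*0.6944657/2) / (13*sin(0.6944657/2))| = 0.2216

0.2216


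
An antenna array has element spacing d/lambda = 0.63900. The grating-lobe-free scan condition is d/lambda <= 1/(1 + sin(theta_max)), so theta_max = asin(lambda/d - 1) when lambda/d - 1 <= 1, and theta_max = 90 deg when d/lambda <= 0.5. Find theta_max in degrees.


lambda/d - 1 = 1/0.63900 - 1 = 0.5649452
theta_max = asin(0.5649452) = 34.40 deg

34.40 deg


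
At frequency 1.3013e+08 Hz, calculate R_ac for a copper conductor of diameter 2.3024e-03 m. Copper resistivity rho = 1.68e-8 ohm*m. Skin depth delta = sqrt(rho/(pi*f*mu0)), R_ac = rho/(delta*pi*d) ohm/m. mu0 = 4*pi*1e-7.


delta = sqrt(1.68e-8 / (pi * 1.3013e+08 * 4*pi*1e-7)) = 5.718552e-06 m
R_ac = 1.68e-8 / (5.718552e-06 * pi * 2.3024e-03) = 0.4062 ohm/m

0.4062 ohm/m


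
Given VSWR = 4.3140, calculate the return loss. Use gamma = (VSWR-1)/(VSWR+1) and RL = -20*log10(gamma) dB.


gamma = (4.3140 - 1) / (4.3140 + 1) = 0.6236357
RL = -20 * log10(0.6236357) = 4.101 dB

4.101 dB


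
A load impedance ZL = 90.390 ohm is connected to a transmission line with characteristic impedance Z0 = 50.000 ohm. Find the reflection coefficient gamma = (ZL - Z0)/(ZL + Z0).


gamma = (90.390 - 50.000) / (90.390 + 50.000) = 0.2877

0.2877


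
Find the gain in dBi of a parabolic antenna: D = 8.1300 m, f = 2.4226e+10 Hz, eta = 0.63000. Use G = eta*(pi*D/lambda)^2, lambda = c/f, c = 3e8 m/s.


lambda = c / f = 3.0000e+08 / 2.4226e+10 = 0.01238339 m
G_linear = 0.63000 * (pi * 8.1300 / 0.01238339)^2 = 2.680046e+06
G_dBi = 10 * log10(2.680046e+06) = 64.28 dBi

64.28 dBi


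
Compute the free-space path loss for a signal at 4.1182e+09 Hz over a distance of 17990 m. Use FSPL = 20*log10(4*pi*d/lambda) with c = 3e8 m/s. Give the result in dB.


lambda = c / f = 3.0000e+08 / 4.1182e+09 = 0.07284736 m
FSPL = 20 * log10(4*pi*17990/0.07284736) = 129.8 dB

129.8 dB


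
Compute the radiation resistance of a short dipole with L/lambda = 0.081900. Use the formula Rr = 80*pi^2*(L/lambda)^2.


Rr = 80 * pi^2 * (0.081900)^2 = 80 * 9.869604 * 6.707610e-03 = 5.296 ohm

5.296 ohm


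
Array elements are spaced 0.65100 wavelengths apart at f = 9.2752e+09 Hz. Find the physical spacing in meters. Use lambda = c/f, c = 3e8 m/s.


lambda = c / f = 3.0000e+08 / 9.2752e+09 = 0.03234432 m
d = 0.65100 * 0.03234432 = 0.02106 m

0.02106 m


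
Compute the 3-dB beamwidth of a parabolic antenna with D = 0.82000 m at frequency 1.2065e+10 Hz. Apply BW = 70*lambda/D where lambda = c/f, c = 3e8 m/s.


lambda = c / f = 3.0000e+08 / 1.2065e+10 = 0.02486531 m
BW = 70 * 0.02486531 / 0.82000 = 2.123 deg

2.123 deg


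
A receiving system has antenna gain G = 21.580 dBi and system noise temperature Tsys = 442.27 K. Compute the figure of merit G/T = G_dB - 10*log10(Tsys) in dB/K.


G/T = 21.580 - 10*log10(442.27) = 21.580 - 26.45687 = -4.877 dB/K

-4.877 dB/K


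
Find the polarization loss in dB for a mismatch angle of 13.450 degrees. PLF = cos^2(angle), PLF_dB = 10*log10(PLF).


PLF_linear = cos^2(13.450 deg) = 0.9458988
PLF_dB = 10 * log10(0.9458988) = -0.2416 dB

-0.2416 dB


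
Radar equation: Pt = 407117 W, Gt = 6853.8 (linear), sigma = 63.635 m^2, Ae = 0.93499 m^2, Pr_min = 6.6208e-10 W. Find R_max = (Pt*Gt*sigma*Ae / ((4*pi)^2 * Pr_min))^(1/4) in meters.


R^4 = 407117*6853.8*63.635*0.93499 / ((4*pi)^2 * 6.6208e-10) = 1.587901e+18
R_max = 1.587901e+18^0.25 = 35498 m

35498 m


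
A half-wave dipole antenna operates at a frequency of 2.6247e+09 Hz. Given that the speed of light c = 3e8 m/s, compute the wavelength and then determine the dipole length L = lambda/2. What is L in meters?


lambda = c / f = 3.0000e+08 / 2.6247e+09 = 0.1142988 m
L = lambda / 2 = 0.1142988 / 2 = 0.05715 m

0.05715 m


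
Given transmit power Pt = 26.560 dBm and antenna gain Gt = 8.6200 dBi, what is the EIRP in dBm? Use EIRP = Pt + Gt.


EIRP = Pt + Gt = 26.560 + 8.6200 = 35.18 dBm

35.18 dBm


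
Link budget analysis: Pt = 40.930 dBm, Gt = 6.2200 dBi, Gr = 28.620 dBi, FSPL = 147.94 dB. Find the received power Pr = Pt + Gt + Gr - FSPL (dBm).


Pr = 40.930 + 6.2200 + 28.620 - 147.94 = -72.17 dBm

-72.17 dBm


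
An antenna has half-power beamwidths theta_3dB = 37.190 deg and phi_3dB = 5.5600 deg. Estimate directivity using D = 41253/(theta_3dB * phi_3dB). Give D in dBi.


D_linear = 41253 / (37.190 * 5.5600) = 199.5054
D_dBi = 10 * log10(199.5054) = 23.00 dBi

23.00 dBi


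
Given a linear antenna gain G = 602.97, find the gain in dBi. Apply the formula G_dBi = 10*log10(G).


G_dBi = 10 * log10(602.97) = 27.80 dBi

27.80 dBi


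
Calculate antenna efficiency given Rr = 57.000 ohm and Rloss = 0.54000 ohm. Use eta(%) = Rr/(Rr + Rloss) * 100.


eta = 57.000 / (57.000 + 0.54000) * 100 = 99.06%

99.06%


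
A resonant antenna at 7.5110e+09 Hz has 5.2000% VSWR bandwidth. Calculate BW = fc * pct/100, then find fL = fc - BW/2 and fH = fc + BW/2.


BW = 7.5110e+09 * 5.2000/100 = 3.905720e+08 Hz
fL = 7.5110e+09 - 3.905720e+08/2 = 7.316e+09 Hz
fH = 7.5110e+09 + 3.905720e+08/2 = 7.706e+09 Hz

BW=3.906e+08 Hz, fL=7.316e+09 Hz, fH=7.706e+09 Hz


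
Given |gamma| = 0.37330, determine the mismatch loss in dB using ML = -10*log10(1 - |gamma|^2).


ML = -10 * log10(1 - 0.37330^2) = -10 * log10(0.86064711) = 0.6517 dB

0.6517 dB


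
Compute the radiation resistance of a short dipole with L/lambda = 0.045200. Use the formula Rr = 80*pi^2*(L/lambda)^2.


Rr = 80 * pi^2 * (0.045200)^2 = 80 * 9.869604 * 2.043040e-03 = 1.613 ohm

1.613 ohm


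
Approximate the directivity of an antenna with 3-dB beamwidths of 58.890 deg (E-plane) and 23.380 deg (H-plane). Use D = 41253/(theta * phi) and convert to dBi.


D_linear = 41253 / (58.890 * 23.380) = 29.96191
D_dBi = 10 * log10(29.96191) = 14.77 dBi

14.77 dBi


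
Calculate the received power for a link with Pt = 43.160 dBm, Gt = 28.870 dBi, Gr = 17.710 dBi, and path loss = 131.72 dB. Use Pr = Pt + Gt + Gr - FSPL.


Pr = 43.160 + 28.870 + 17.710 - 131.72 = -41.98 dBm

-41.98 dBm


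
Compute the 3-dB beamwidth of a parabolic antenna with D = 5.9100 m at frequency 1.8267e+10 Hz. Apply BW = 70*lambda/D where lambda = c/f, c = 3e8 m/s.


lambda = c / f = 3.0000e+08 / 1.8267e+10 = 0.01642306 m
BW = 70 * 0.01642306 / 5.9100 = 0.1945 deg

0.1945 deg


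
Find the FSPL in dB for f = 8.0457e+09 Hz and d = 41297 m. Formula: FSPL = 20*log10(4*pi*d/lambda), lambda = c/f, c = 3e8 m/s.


lambda = c / f = 3.0000e+08 / 8.0457e+09 = 0.03728700 m
FSPL = 20 * log10(4*pi*41297/0.03728700) = 142.9 dB

142.9 dB


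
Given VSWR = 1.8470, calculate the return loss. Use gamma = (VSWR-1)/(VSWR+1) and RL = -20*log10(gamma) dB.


gamma = (1.8470 - 1) / (1.8470 + 1) = 0.2975061
RL = -20 * log10(0.2975061) = 10.53 dB

10.53 dB


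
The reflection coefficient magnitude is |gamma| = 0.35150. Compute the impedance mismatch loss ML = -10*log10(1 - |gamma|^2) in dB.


ML = -10 * log10(1 - 0.35150^2) = -10 * log10(0.87644775) = 0.5727 dB

0.5727 dB


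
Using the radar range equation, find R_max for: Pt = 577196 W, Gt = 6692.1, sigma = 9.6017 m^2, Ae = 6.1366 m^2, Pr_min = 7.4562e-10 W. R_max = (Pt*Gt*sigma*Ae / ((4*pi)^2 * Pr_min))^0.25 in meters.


R^4 = 577196*6692.1*9.6017*6.1366 / ((4*pi)^2 * 7.4562e-10) = 1.932967e+18
R_max = 1.932967e+18^0.25 = 37287 m

37287 m


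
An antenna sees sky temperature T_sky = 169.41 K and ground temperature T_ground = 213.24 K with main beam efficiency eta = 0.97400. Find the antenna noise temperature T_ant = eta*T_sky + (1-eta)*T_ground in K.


T_ant = 0.97400 * 169.41 + (1 - 0.97400) * 213.24 = 170.5 K

170.5 K


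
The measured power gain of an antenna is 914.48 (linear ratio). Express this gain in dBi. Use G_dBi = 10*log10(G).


G_dBi = 10 * log10(914.48) = 29.61 dBi

29.61 dBi


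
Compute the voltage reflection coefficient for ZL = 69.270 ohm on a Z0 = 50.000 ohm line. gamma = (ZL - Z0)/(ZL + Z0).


gamma = (69.270 - 50.000) / (69.270 + 50.000) = 0.1616

0.1616


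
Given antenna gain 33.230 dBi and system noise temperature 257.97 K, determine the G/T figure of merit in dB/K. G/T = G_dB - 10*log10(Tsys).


G/T = 33.230 - 10*log10(257.97) = 33.230 - 24.11569 = 9.114 dB/K

9.114 dB/K


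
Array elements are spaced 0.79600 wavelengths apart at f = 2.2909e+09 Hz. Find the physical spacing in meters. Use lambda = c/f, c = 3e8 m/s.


lambda = c / f = 3.0000e+08 / 2.2909e+09 = 0.1309529 m
d = 0.79600 * 0.1309529 = 0.1042 m

0.1042 m


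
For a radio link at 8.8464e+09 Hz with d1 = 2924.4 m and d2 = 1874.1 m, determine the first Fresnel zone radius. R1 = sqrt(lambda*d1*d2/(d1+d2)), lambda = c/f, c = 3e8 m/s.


lambda = c / f = 3.0000e+08 / 8.8464e+09 = 0.03391210 m
R1 = sqrt(0.03391210 * 2924.4 * 1874.1 / (2924.4 + 1874.1)) = 6.224 m

6.224 m


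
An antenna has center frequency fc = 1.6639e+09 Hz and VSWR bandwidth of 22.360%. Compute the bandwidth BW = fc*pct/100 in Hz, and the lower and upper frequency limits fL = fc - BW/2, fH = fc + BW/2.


BW = 1.6639e+09 * 22.360/100 = 3.720480e+08 Hz
fL = 1.6639e+09 - 3.720480e+08/2 = 1.478e+09 Hz
fH = 1.6639e+09 + 3.720480e+08/2 = 1.850e+09 Hz

BW=3.720e+08 Hz, fL=1.478e+09 Hz, fH=1.850e+09 Hz


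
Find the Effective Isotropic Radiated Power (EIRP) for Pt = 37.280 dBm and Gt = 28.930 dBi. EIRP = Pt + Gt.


EIRP = Pt + Gt = 37.280 + 28.930 = 66.21 dBm

66.21 dBm


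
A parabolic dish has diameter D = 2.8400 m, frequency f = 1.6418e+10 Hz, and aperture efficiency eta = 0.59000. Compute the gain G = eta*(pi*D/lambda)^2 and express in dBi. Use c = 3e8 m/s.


lambda = c / f = 3.0000e+08 / 1.6418e+10 = 0.01827263 m
G_linear = 0.59000 * (pi * 2.8400 / 0.01827263)^2 = 140665.1
G_dBi = 10 * log10(140665.1) = 51.48 dBi

51.48 dBi


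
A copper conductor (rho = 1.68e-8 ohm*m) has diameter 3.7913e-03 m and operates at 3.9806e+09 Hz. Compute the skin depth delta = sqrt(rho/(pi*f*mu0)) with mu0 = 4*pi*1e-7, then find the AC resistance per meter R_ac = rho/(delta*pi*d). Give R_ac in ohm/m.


delta = sqrt(1.68e-8 / (pi * 3.9806e+09 * 4*pi*1e-7)) = 1.033952e-06 m
R_ac = 1.68e-8 / (1.033952e-06 * pi * 3.7913e-03) = 1.364 ohm/m

1.364 ohm/m


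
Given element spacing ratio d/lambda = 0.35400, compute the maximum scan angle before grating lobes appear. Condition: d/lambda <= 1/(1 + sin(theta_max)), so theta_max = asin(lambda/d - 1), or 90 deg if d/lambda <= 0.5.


lambda/d - 1 = 1/0.35400 - 1 = 1.824859 >= 1
d/lambda <= 0.5, so the array can scan to endfire without grating lobes: theta_max = 90 deg

90 deg


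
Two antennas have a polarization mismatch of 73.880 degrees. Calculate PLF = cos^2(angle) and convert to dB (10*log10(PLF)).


PLF_linear = cos^2(73.880 deg) = 0.07708953
PLF_dB = 10 * log10(0.07708953) = -11.13 dB

-11.13 dB


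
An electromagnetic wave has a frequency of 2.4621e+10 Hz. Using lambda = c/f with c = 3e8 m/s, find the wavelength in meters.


lambda = c / f = 3.0000e+08 / 2.4621e+10 = 0.01218 m

0.01218 m


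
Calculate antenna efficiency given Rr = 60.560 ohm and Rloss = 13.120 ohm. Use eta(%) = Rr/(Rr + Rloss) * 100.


eta = 60.560 / (60.560 + 13.120) * 100 = 82.19%

82.19%


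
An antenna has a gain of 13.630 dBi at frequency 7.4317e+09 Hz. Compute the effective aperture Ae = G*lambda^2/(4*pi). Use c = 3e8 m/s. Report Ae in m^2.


lambda = c / f = 3.0000e+08 / 7.4317e+09 = 0.04036761 m
G_linear = 10^(13.630/10) = 23.06747
Ae = G_linear * lambda^2 / (4*pi) = 23.06747 * 0.04036761^2 / (4*pi) = 2.991e-03 m^2

2.991e-03 m^2


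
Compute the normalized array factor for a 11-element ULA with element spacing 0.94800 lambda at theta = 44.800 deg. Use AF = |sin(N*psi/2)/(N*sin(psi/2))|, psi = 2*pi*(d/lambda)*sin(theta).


psi = 2*pi*0.94800*sin(44.800 deg) = 4.197125 rad
AF = |sin(11*4.197125/2) / (11*sin(4.197125/2))| = 0.09344

0.09344


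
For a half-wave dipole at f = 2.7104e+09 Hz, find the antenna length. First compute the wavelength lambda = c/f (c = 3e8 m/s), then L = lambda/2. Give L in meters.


lambda = c / f = 3.0000e+08 / 2.7104e+09 = 0.1106848 m
L = lambda / 2 = 0.1106848 / 2 = 0.05534 m

0.05534 m


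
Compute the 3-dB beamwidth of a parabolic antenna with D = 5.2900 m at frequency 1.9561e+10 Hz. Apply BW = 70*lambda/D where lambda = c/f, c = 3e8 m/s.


lambda = c / f = 3.0000e+08 / 1.9561e+10 = 0.01533664 m
BW = 70 * 0.01533664 / 5.2900 = 0.2029 deg

0.2029 deg


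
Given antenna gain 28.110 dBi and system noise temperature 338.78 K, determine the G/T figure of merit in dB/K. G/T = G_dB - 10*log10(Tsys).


G/T = 28.110 - 10*log10(338.78) = 28.110 - 25.29918 = 2.811 dB/K

2.811 dB/K


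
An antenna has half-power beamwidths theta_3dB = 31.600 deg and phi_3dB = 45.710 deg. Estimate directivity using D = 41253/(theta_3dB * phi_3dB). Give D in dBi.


D_linear = 41253 / (31.600 * 45.710) = 28.55994
D_dBi = 10 * log10(28.55994) = 14.56 dBi

14.56 dBi


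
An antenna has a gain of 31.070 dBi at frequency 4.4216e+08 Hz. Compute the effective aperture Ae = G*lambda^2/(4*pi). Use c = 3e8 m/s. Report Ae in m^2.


lambda = c / f = 3.0000e+08 / 4.4216e+08 = 0.6784874 m
G_linear = 10^(31.070/10) = 1279.381
Ae = G_linear * lambda^2 / (4*pi) = 1279.381 * 0.6784874^2 / (4*pi) = 46.87 m^2

46.87 m^2


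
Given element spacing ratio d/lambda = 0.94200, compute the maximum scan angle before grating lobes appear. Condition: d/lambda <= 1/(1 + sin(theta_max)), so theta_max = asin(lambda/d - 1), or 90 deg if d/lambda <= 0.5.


lambda/d - 1 = 1/0.94200 - 1 = 0.06157113
theta_max = asin(0.06157113) = 3.530 deg

3.530 deg


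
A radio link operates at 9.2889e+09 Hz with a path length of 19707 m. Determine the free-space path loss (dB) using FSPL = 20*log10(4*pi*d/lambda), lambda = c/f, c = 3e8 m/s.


lambda = c / f = 3.0000e+08 / 9.2889e+09 = 0.03229661 m
FSPL = 20 * log10(4*pi*19707/0.03229661) = 137.7 dB

137.7 dB


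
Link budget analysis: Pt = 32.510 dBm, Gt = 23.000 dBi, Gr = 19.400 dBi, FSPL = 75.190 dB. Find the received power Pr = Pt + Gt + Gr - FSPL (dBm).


Pr = 32.510 + 23.000 + 19.400 - 75.190 = -0.28 dBm

-0.28 dBm


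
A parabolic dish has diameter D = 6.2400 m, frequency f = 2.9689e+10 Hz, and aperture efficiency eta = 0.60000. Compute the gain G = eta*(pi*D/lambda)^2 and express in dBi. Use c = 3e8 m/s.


lambda = c / f = 3.0000e+08 / 2.9689e+10 = 0.01010475 m
G_linear = 0.60000 * (pi * 6.2400 / 0.01010475)^2 = 2.258234e+06
G_dBi = 10 * log10(2.258234e+06) = 63.54 dBi

63.54 dBi


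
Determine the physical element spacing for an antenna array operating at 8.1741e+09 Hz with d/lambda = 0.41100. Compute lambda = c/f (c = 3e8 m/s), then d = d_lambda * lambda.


lambda = c / f = 3.0000e+08 / 8.1741e+09 = 0.03670129 m
d = 0.41100 * 0.03670129 = 0.01508 m

0.01508 m


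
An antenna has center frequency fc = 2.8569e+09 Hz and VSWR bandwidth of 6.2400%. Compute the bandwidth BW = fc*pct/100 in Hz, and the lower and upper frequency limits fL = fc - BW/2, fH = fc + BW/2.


BW = 2.8569e+09 * 6.2400/100 = 1.782706e+08 Hz
fL = 2.8569e+09 - 1.782706e+08/2 = 2.768e+09 Hz
fH = 2.8569e+09 + 1.782706e+08/2 = 2.946e+09 Hz

BW=1.783e+08 Hz, fL=2.768e+09 Hz, fH=2.946e+09 Hz


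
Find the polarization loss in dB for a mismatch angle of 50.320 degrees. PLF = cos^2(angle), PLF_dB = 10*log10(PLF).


PLF_linear = cos^2(50.320 deg) = 0.4076812
PLF_dB = 10 * log10(0.4076812) = -3.897 dB

-3.897 dB


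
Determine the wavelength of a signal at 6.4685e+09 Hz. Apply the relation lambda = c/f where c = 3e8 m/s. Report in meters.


lambda = c / f = 3.0000e+08 / 6.4685e+09 = 0.04638 m

0.04638 m


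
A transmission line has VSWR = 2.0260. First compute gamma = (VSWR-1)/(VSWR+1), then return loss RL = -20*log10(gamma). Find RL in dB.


gamma = (2.0260 - 1) / (2.0260 + 1) = 0.3390615
RL = -20 * log10(0.3390615) = 9.394 dB

9.394 dB


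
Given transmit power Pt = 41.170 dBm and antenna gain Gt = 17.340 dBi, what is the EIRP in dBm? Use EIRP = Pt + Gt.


EIRP = Pt + Gt = 41.170 + 17.340 = 58.51 dBm

58.51 dBm


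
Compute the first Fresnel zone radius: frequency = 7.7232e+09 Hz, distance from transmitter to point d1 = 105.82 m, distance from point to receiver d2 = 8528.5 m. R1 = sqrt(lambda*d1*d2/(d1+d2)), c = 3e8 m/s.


lambda = c / f = 3.0000e+08 / 7.7232e+09 = 0.03884400 m
R1 = sqrt(0.03884400 * 105.82 * 8528.5 / (105.82 + 8528.5)) = 2.015 m

2.015 m


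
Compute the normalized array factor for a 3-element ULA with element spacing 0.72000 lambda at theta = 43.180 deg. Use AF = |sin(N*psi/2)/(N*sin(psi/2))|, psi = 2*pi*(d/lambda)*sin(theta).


psi = 2*pi*0.72000*sin(43.180 deg) = 3.095667 rad
AF = |sin(3*3.095667/2) / (3*sin(3.095667/2))| = 0.3326

0.3326


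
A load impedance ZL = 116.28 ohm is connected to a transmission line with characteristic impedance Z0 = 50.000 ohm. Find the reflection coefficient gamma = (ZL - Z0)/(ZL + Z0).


gamma = (116.28 - 50.000) / (116.28 + 50.000) = 0.3986

0.3986


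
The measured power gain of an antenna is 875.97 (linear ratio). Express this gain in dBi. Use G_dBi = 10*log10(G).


G_dBi = 10 * log10(875.97) = 29.42 dBi

29.42 dBi


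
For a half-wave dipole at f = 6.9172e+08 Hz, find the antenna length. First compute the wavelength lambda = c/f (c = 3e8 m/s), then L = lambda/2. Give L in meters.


lambda = c / f = 3.0000e+08 / 6.9172e+08 = 0.4337015 m
L = lambda / 2 = 0.4337015 / 2 = 0.2169 m

0.2169 m


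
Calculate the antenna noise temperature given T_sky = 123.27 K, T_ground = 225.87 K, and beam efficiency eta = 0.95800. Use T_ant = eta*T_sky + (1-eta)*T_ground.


T_ant = 0.95800 * 123.27 + (1 - 0.95800) * 225.87 = 127.6 K

127.6 K


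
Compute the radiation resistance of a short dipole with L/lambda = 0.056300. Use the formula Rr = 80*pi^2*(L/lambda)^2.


Rr = 80 * pi^2 * (0.056300)^2 = 80 * 9.869604 * 3.169690e-03 = 2.503 ohm

2.503 ohm


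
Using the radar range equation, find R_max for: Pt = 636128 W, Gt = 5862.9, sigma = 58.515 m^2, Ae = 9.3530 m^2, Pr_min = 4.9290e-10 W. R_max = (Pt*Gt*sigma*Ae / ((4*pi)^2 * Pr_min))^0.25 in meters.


R^4 = 636128*5862.9*58.515*9.3530 / ((4*pi)^2 * 4.9290e-10) = 2.622386e+19
R_max = 2.622386e+19^0.25 = 71561 m

71561 m


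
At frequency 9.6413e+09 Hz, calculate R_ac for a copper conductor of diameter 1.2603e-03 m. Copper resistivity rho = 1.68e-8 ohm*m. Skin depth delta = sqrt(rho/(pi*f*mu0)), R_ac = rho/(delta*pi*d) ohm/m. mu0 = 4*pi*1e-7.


delta = sqrt(1.68e-8 / (pi * 9.6413e+09 * 4*pi*1e-7)) = 6.643654e-07 m
R_ac = 1.68e-8 / (6.643654e-07 * pi * 1.2603e-03) = 6.387 ohm/m

6.387 ohm/m


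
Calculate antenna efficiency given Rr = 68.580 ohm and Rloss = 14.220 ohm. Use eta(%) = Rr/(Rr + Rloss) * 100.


eta = 68.580 / (68.580 + 14.220) * 100 = 82.83%

82.83%


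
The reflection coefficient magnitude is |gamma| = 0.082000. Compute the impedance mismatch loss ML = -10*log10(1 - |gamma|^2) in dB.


ML = -10 * log10(1 - 0.082000^2) = -10 * log10(0.993276) = 0.02930 dB

0.02930 dB


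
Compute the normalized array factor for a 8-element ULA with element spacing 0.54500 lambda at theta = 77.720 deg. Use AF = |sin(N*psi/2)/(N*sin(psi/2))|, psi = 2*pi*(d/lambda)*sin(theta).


psi = 2*pi*0.54500*sin(77.720 deg) = 3.345987 rad
AF = |sin(8*3.345987/2) / (8*sin(3.345987/2))| = 0.09166

0.09166


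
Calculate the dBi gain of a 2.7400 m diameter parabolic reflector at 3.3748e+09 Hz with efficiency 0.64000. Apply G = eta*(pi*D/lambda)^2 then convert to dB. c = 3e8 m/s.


lambda = c / f = 3.0000e+08 / 3.3748e+09 = 0.08889416 m
G_linear = 0.64000 * (pi * 2.7400 / 0.08889416)^2 = 6001.149
G_dBi = 10 * log10(6001.149) = 37.78 dBi

37.78 dBi


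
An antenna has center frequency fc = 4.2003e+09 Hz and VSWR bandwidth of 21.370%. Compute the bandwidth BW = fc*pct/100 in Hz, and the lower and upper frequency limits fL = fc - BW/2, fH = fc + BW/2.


BW = 4.2003e+09 * 21.370/100 = 8.976041e+08 Hz
fL = 4.2003e+09 - 8.976041e+08/2 = 3.751e+09 Hz
fH = 4.2003e+09 + 8.976041e+08/2 = 4.649e+09 Hz

BW=8.976e+08 Hz, fL=3.751e+09 Hz, fH=4.649e+09 Hz


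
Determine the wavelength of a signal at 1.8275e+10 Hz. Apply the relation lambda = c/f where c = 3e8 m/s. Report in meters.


lambda = c / f = 3.0000e+08 / 1.8275e+10 = 0.01642 m

0.01642 m


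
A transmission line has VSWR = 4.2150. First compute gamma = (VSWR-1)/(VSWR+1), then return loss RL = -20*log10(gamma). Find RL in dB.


gamma = (4.2150 - 1) / (4.2150 + 1) = 0.6164909
RL = -20 * log10(0.6164909) = 4.201 dB

4.201 dB


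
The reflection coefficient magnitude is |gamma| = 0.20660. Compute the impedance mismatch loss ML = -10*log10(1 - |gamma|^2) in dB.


ML = -10 * log10(1 - 0.20660^2) = -10 * log10(0.95731644) = 0.1894 dB

0.1894 dB


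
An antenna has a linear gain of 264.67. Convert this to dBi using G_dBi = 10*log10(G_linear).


G_dBi = 10 * log10(264.67) = 24.23 dBi

24.23 dBi


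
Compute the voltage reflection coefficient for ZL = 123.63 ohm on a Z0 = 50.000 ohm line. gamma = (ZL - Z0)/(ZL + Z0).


gamma = (123.63 - 50.000) / (123.63 + 50.000) = 0.4241

0.4241


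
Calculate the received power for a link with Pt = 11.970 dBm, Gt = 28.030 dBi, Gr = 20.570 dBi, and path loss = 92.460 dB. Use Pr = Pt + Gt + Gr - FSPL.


Pr = 11.970 + 28.030 + 20.570 - 92.460 = -31.89 dBm

-31.89 dBm


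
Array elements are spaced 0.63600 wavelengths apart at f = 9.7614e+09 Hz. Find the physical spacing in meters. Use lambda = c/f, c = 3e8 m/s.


lambda = c / f = 3.0000e+08 / 9.7614e+09 = 0.03073330 m
d = 0.63600 * 0.03073330 = 0.01955 m

0.01955 m


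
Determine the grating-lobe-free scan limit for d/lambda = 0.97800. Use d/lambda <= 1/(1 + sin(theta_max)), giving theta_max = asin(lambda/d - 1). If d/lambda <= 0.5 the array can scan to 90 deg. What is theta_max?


lambda/d - 1 = 1/0.97800 - 1 = 0.02249489
theta_max = asin(0.02249489) = 1.289 deg

1.289 deg


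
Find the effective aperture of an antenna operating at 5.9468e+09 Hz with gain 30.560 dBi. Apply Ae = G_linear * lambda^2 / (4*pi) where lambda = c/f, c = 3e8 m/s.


lambda = c / f = 3.0000e+08 / 5.9468e+09 = 0.05044730 m
G_linear = 10^(30.560/10) = 1137.627
Ae = G_linear * lambda^2 / (4*pi) = 1137.627 * 0.05044730^2 / (4*pi) = 0.2304 m^2

0.2304 m^2
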